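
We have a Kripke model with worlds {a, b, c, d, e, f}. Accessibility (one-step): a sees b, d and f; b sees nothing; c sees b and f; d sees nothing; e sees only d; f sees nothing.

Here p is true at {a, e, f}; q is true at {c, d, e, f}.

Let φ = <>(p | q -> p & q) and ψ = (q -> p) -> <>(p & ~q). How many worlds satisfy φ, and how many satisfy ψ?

For <>(p | q -> p & q):
a: successors {b, d, f}; p | q -> p & q there: b:T, d:F, f:T. ✓
b: no successors, so <>(p | q -> p & q) fails. ✗
c: successors {b, f}; p | q -> p & q there: b:T, f:T. ✓
d: no successors, so <>(p | q -> p & q) fails. ✗
e: successors {d}; p | q -> p & q there: d:F. ✗
f: no successors, so <>(p | q -> p & q) fails. ✗
— 2 worlds.
For (q -> p) -> <>(p & ~q):
a: q -> p is T, <>(p & ~q) is F. ✗
b: q -> p is T, <>(p & ~q) is F. ✗
c: q -> p is F, <>(p & ~q) is F. ✓
d: q -> p is F, <>(p & ~q) is F. ✓
e: q -> p is T, <>(p & ~q) is F. ✗
f: q -> p is T, <>(p & ~q) is F. ✗
— 2 worlds.

2 and 2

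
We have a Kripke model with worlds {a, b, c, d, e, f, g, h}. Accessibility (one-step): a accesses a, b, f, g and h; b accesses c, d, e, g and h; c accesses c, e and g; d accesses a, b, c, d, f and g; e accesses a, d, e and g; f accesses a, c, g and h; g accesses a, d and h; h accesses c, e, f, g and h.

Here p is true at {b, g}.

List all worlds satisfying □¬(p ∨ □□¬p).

{g}

a: successors {a, b, f, g, h}; ¬(p ∨ □□¬p) there: a:T, b:F, f:T, g:F, h:T. ✗
b: successors {c, d, e, g, h}; ¬(p ∨ □□¬p) there: c:T, d:T, e:T, g:F, h:T. ✗
c: successors {c, e, g}; ¬(p ∨ □□¬p) there: c:T, e:T, g:F. ✗
d: successors {a, b, c, d, f, g}; ¬(p ∨ □□¬p) there: a:T, b:F, c:T, d:T, f:T, g:F. ✗
e: successors {a, d, e, g}; ¬(p ∨ □□¬p) there: a:T, d:T, e:T, g:F. ✗
f: successors {a, c, g, h}; ¬(p ∨ □□¬p) there: a:T, c:T, g:F, h:T. ✗
g: successors {a, d, h}; ¬(p ∨ □□¬p) there: a:T, d:T, h:T. ✓
h: successors {c, e, f, g, h}; ¬(p ∨ □□¬p) there: c:T, e:T, f:T, g:F, h:T. ✗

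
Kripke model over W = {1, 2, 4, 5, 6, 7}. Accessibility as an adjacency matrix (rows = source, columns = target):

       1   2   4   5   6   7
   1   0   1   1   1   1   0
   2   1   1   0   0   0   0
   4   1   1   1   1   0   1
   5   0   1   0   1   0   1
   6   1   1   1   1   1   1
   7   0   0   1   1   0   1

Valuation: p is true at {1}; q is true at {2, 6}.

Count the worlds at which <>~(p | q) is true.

5

1: successors {2, 4, 5, 6}; ~(p | q) there: 2:F, 4:T, 5:T, 6:F. ✓
2: successors {1, 2}; ~(p | q) there: 1:F, 2:F. ✗
4: successors {1, 2, 4, 5, 7}; ~(p | q) there: 1:F, 2:F, 4:T, 5:T, 7:T. ✓
5: successors {2, 5, 7}; ~(p | q) there: 2:F, 5:T, 7:T. ✓
6: successors {1, 2, 4, 5, 6, 7}; ~(p | q) there: 1:F, 2:F, 4:T, 5:T, 6:F, 7:T. ✓
7: successors {4, 5, 7}; ~(p | q) there: 4:T, 5:T, 7:T. ✓
Satisfying worlds: {1, 4, 5, 6, 7}.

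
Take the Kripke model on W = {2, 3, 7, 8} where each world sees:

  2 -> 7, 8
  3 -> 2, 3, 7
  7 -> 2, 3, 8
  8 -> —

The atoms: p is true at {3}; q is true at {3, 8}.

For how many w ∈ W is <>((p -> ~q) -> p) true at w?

2

2: successors {7, 8}; (p -> ~q) -> p there: 7:F, 8:F. ✗
3: successors {2, 3, 7}; (p -> ~q) -> p there: 2:F, 3:T, 7:F. ✓
7: successors {2, 3, 8}; (p -> ~q) -> p there: 2:F, 3:T, 8:F. ✓
8: no successors, so <>((p -> ~q) -> p) fails. ✗
Satisfying worlds: {3, 7}.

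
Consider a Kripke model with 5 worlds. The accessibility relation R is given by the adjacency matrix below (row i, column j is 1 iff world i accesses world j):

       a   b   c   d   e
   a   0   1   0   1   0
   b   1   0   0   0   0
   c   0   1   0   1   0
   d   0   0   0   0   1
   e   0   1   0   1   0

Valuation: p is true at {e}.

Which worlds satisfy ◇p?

{d}

a: successors {b, d}; p there: b:F, d:F. ✗
b: successors {a}; p there: a:F. ✗
c: successors {b, d}; p there: b:F, d:F. ✗
d: successors {e}; p there: e:T. ✓
e: successors {b, d}; p there: b:F, d:F. ✗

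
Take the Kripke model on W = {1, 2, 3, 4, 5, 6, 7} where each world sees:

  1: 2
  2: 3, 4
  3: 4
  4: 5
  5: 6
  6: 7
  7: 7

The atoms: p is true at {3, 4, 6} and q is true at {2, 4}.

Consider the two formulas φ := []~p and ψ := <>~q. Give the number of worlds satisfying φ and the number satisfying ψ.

4 and 5

For []~p:
1: successors {2}; ~p there: 2:T. ✓
2: successors {3, 4}; ~p there: 3:F, 4:F. ✗
3: successors {4}; ~p there: 4:F. ✗
4: successors {5}; ~p there: 5:T. ✓
5: successors {6}; ~p there: 6:F. ✗
6: successors {7}; ~p there: 7:T. ✓
7: successors {7}; ~p there: 7:T. ✓
— 4 worlds.
For <>~q:
1: successors {2}; ~q there: 2:F. ✗
2: successors {3, 4}; ~q there: 3:T, 4:F. ✓
3: successors {4}; ~q there: 4:F. ✗
4: successors {5}; ~q there: 5:T. ✓
5: successors {6}; ~q there: 6:T. ✓
6: successors {7}; ~q there: 7:T. ✓
7: successors {7}; ~q there: 7:T. ✓
— 5 worlds.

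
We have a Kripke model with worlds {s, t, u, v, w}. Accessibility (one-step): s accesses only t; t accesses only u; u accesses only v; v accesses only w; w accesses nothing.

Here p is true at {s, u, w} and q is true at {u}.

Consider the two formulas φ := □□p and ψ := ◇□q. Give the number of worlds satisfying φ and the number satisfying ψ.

4 and 2

For □□p:
s: successors {t}; □p there: t:T. ✓
t: successors {u}; □p there: u:F. ✗
u: successors {v}; □p there: v:T. ✓
v: successors {w}; □p there: w:T. ✓
w: no successors, so □□p holds vacuously. ✓
— 4 worlds.
For ◇□q:
s: successors {t}; □q there: t:T. ✓
t: successors {u}; □q there: u:F. ✗
u: successors {v}; □q there: v:F. ✗
v: successors {w}; □q there: w:T. ✓
w: no successors, so ◇□q fails. ✗
— 2 worlds.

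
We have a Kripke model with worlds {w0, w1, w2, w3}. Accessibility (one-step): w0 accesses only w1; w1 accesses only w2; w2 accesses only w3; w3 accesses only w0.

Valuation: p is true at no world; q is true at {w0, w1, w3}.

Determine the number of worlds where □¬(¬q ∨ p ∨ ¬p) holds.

0

w0: successors {w1}; ¬(¬q ∨ p ∨ ¬p) there: w1:F. ✗
w1: successors {w2}; ¬(¬q ∨ p ∨ ¬p) there: w2:F. ✗
w2: successors {w3}; ¬(¬q ∨ p ∨ ¬p) there: w3:F. ✗
w3: successors {w0}; ¬(¬q ∨ p ∨ ¬p) there: w0:F. ✗
Satisfying worlds: ∅.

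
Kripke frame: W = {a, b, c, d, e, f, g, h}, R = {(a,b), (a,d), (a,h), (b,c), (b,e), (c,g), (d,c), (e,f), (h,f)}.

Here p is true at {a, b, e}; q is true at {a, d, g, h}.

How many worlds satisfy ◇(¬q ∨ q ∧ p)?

5

a: successors {b, d, h}; ¬q ∨ q ∧ p there: b:T, d:F, h:F. ✓
b: successors {c, e}; ¬q ∨ q ∧ p there: c:T, e:T. ✓
c: successors {g}; ¬q ∨ q ∧ p there: g:F. ✗
d: successors {c}; ¬q ∨ q ∧ p there: c:T. ✓
e: successors {f}; ¬q ∨ q ∧ p there: f:T. ✓
f: no successors, so ◇(¬q ∨ q ∧ p) fails. ✗
g: no successors, so ◇(¬q ∨ q ∧ p) fails. ✗
h: successors {f}; ¬q ∨ q ∧ p there: f:T. ✓
Satisfying worlds: {a, b, d, e, h}.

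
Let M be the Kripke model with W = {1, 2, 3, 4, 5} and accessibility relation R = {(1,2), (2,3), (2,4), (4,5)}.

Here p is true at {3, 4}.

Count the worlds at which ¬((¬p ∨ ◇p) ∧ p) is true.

5

1: (¬p ∨ ◇p) ∧ p is F. ✓
2: (¬p ∨ ◇p) ∧ p is F. ✓
3: (¬p ∨ ◇p) ∧ p is F. ✓
4: (¬p ∨ ◇p) ∧ p is F. ✓
5: (¬p ∨ ◇p) ∧ p is F. ✓
Satisfying worlds: {1, 2, 3, 4, 5}.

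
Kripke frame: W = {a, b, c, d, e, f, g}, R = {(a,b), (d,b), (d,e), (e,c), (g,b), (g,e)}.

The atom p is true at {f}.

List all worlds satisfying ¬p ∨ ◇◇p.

{a, b, c, d, e, g}

a: ¬p is T, ◇◇p is F. ✓
b: ¬p is T, ◇◇p is F. ✓
c: ¬p is T, ◇◇p is F. ✓
d: ¬p is T, ◇◇p is F. ✓
e: ¬p is T, ◇◇p is F. ✓
f: ¬p is F, ◇◇p is F. ✗
g: ¬p is T, ◇◇p is F. ✓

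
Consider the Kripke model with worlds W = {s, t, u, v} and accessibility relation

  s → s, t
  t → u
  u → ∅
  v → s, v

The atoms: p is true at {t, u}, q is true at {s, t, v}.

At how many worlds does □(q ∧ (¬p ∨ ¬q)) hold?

s: successors {s, t}; q ∧ (¬p ∨ ¬q) there: s:T, t:F. ✗
t: successors {u}; q ∧ (¬p ∨ ¬q) there: u:F. ✗
u: no successors, so □(q ∧ (¬p ∨ ¬q)) holds vacuously. ✓
v: successors {s, v}; q ∧ (¬p ∨ ¬q) there: s:T, v:T. ✓
Satisfying worlds: {u, v}.

2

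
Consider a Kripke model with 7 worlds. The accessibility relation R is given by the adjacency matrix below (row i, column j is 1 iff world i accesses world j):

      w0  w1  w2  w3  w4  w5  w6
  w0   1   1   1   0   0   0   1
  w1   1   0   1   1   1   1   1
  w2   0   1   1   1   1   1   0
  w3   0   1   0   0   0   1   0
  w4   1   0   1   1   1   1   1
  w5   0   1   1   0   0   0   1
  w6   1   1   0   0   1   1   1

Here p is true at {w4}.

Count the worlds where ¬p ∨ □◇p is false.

w0: ¬p is T, □◇p is F. ✓
w1: ¬p is T, □◇p is F. ✓
w2: ¬p is T, □◇p is F. ✓
w3: ¬p is T, □◇p is F. ✓
w4: ¬p is F, □◇p is F. ✗
w5: ¬p is T, □◇p is T. ✓
w6: ¬p is T, □◇p is F. ✓
Satisfying worlds: {w0, w1, w2, w3, w5, w6}.
So ¬p ∨ □◇p fails at the other 1 world.

1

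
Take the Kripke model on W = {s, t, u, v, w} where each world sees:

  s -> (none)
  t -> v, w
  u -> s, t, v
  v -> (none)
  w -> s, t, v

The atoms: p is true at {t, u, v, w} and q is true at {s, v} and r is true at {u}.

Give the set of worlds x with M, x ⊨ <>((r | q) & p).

s: no successors, so <>((r | q) & p) fails. ✗
t: successors {v, w}; (r | q) & p there: v:T, w:F. ✓
u: successors {s, t, v}; (r | q) & p there: s:F, t:F, v:T. ✓
v: no successors, so <>((r | q) & p) fails. ✗
w: successors {s, t, v}; (r | q) & p there: s:F, t:F, v:T. ✓

{t, u, w}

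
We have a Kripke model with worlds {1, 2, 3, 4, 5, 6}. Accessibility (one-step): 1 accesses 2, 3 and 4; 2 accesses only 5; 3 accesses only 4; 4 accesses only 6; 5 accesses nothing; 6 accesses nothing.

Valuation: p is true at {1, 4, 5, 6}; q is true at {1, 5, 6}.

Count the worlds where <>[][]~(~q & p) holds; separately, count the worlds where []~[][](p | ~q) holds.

For <>[][]~(~q & p):
1: successors {2, 3, 4}; [][]~(~q & p) there: 2:T, 3:T, 4:T. ✓
2: successors {5}; [][]~(~q & p) there: 5:T. ✓
3: successors {4}; [][]~(~q & p) there: 4:T. ✓
4: successors {6}; [][]~(~q & p) there: 6:T. ✓
5: no successors, so <>[][]~(~q & p) fails. ✗
6: no successors, so <>[][]~(~q & p) fails. ✗
— 4 worlds.
For []~[][](p | ~q):
1: successors {2, 3, 4}; ~[][](p | ~q) there: 2:F, 3:F, 4:F. ✗
2: successors {5}; ~[][](p | ~q) there: 5:F. ✗
3: successors {4}; ~[][](p | ~q) there: 4:F. ✗
4: successors {6}; ~[][](p | ~q) there: 6:F. ✗
5: no successors, so []~[][](p | ~q) holds vacuously. ✓
6: no successors, so []~[][](p | ~q) holds vacuously. ✓
— 2 worlds.

4 and 2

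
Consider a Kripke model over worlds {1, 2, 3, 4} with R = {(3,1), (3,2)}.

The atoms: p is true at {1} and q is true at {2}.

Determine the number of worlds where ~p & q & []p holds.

1

1: ~p & q is F, []p is T. ✗
2: ~p & q is T, []p is T. ✓
3: ~p & q is F, []p is F. ✗
4: ~p & q is F, []p is T. ✗
Satisfying worlds: {2}.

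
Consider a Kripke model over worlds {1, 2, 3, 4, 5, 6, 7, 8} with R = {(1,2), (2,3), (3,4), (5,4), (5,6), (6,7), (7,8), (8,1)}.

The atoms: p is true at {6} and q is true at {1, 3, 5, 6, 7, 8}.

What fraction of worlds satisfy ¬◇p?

1: ◇p is F. ✓
2: ◇p is F. ✓
3: ◇p is F. ✓
4: ◇p is F. ✓
5: ◇p is T. ✗
6: ◇p is F. ✓
7: ◇p is F. ✓
8: ◇p is F. ✓
That's 7 of 8 worlds, so 7/8.

7/8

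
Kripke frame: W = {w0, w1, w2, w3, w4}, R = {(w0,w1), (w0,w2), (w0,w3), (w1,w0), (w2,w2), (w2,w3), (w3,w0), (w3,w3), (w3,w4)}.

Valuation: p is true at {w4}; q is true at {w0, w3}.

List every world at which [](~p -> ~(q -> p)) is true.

w0: successors {w1, w2, w3}; ~p -> ~(q -> p) there: w1:F, w2:F, w3:T. ✗
w1: successors {w0}; ~p -> ~(q -> p) there: w0:T. ✓
w2: successors {w2, w3}; ~p -> ~(q -> p) there: w2:F, w3:T. ✗
w3: successors {w0, w3, w4}; ~p -> ~(q -> p) there: w0:T, w3:T, w4:T. ✓
w4: no successors, so [](~p -> ~(q -> p)) holds vacuously. ✓

{w1, w3, w4}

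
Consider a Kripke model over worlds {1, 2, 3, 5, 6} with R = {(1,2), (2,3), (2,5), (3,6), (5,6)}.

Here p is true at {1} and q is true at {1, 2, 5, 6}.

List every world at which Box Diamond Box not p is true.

1: successors {2}; Diamond Box not p there: 2:T. ✓
2: successors {3, 5}; Diamond Box not p there: 3:T, 5:T. ✓
3: successors {6}; Diamond Box not p there: 6:F. ✗
5: successors {6}; Diamond Box not p there: 6:F. ✗
6: no successors, so Box Diamond Box not p holds vacuously. ✓

{1, 2, 6}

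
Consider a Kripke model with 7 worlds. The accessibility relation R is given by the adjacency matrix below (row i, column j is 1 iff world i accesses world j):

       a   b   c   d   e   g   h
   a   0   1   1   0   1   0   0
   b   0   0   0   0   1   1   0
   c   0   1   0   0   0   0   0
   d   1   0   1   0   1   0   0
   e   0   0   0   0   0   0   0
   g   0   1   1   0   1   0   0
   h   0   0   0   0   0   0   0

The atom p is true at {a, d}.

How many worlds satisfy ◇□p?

4

a: successors {b, c, e}; □p there: b:F, c:F, e:T. ✓
b: successors {e, g}; □p there: e:T, g:F. ✓
c: successors {b}; □p there: b:F. ✗
d: successors {a, c, e}; □p there: a:F, c:F, e:T. ✓
e: no successors, so ◇□p fails. ✗
g: successors {b, c, e}; □p there: b:F, c:F, e:T. ✓
h: no successors, so ◇□p fails. ✗
Satisfying worlds: {a, b, d, g}.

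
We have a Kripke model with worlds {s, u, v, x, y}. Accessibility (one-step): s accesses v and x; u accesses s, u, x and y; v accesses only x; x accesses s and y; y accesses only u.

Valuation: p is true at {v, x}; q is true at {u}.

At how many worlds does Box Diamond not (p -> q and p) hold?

1

s: successors {v, x}; Diamond not (p -> q and p) there: v:T, x:F. ✗
u: successors {s, u, x, y}; Diamond not (p -> q and p) there: s:T, u:T, x:F, y:F. ✗
v: successors {x}; Diamond not (p -> q and p) there: x:F. ✗
x: successors {s, y}; Diamond not (p -> q and p) there: s:T, y:F. ✗
y: successors {u}; Diamond not (p -> q and p) there: u:T. ✓
Satisfying worlds: {y}.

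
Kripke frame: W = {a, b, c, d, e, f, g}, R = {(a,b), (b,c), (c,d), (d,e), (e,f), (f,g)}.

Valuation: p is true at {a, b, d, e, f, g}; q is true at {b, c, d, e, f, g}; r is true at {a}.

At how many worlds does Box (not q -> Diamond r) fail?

0

a: successors {b}; not q -> Diamond r there: b:T. ✓
b: successors {c}; not q -> Diamond r there: c:T. ✓
c: successors {d}; not q -> Diamond r there: d:T. ✓
d: successors {e}; not q -> Diamond r there: e:T. ✓
e: successors {f}; not q -> Diamond r there: f:T. ✓
f: successors {g}; not q -> Diamond r there: g:T. ✓
g: no successors, so Box (not q -> Diamond r) holds vacuously. ✓
Satisfying worlds: {a, b, c, d, e, f, g}.
So Box (not q -> Diamond r) fails at the other 0 worlds.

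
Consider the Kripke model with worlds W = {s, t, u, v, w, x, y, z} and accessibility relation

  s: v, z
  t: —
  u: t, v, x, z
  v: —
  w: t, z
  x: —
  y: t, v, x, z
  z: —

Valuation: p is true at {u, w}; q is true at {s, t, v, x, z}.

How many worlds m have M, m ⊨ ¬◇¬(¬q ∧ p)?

s: ◇¬(¬q ∧ p) is T. ✗
t: ◇¬(¬q ∧ p) is F. ✓
u: ◇¬(¬q ∧ p) is T. ✗
v: ◇¬(¬q ∧ p) is F. ✓
w: ◇¬(¬q ∧ p) is T. ✗
x: ◇¬(¬q ∧ p) is F. ✓
y: ◇¬(¬q ∧ p) is T. ✗
z: ◇¬(¬q ∧ p) is F. ✓
Satisfying worlds: {t, v, x, z}.

4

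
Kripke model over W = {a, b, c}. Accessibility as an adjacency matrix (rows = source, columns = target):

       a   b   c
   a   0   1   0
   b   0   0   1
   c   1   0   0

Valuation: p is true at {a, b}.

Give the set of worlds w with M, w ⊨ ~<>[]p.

a: <>[]p is F. ✓
b: <>[]p is T. ✗
c: <>[]p is T. ✗

{a}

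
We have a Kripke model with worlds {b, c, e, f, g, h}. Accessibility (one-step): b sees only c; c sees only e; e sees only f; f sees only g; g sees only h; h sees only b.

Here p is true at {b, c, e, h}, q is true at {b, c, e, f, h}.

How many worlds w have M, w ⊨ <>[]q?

5

b: successors {c}; []q there: c:T. ✓
c: successors {e}; []q there: e:T. ✓
e: successors {f}; []q there: f:F. ✗
f: successors {g}; []q there: g:T. ✓
g: successors {h}; []q there: h:T. ✓
h: successors {b}; []q there: b:T. ✓
Satisfying worlds: {b, c, f, g, h}.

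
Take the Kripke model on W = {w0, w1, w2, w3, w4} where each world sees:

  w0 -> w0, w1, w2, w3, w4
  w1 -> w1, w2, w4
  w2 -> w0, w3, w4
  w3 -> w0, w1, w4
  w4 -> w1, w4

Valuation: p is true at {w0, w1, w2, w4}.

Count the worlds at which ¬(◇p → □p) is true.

2

w0: ◇p → □p is F. ✓
w1: ◇p → □p is T. ✗
w2: ◇p → □p is F. ✓
w3: ◇p → □p is T. ✗
w4: ◇p → □p is T. ✗
Satisfying worlds: {w0, w2}.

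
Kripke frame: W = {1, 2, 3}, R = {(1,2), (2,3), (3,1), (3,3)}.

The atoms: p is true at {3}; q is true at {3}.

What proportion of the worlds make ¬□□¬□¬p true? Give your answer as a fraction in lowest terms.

1: □□¬□¬p is T. ✗
2: □□¬□¬p is F. ✓
3: □□¬□¬p is F. ✓
That's 2 of 3 worlds, so 2/3.

2/3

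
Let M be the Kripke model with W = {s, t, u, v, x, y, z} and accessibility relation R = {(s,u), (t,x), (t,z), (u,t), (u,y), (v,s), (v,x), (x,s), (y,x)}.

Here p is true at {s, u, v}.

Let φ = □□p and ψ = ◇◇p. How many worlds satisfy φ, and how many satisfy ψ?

For □□p:
s: successors {u}; □p there: u:F. ✗
t: successors {x, z}; □p there: x:T, z:T. ✓
u: successors {t, y}; □p there: t:F, y:F. ✗
v: successors {s, x}; □p there: s:T, x:T. ✓
x: successors {s}; □p there: s:T. ✓
y: successors {x}; □p there: x:T. ✓
z: no successors, so □□p holds vacuously. ✓
— 5 worlds.
For ◇◇p:
s: successors {u}; ◇p there: u:F. ✗
t: successors {x, z}; ◇p there: x:T, z:F. ✓
u: successors {t, y}; ◇p there: t:F, y:F. ✗
v: successors {s, x}; ◇p there: s:T, x:T. ✓
x: successors {s}; ◇p there: s:T. ✓
y: successors {x}; ◇p there: x:T. ✓
z: no successors, so ◇◇p fails. ✗
— 4 worlds.

5 and 4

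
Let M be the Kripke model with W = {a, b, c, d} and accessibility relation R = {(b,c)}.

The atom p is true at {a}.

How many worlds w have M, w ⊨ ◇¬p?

1

a: no successors, so ◇¬p fails. ✗
b: successors {c}; ¬p there: c:T. ✓
c: no successors, so ◇¬p fails. ✗
d: no successors, so ◇¬p fails. ✗
Satisfying worlds: {b}.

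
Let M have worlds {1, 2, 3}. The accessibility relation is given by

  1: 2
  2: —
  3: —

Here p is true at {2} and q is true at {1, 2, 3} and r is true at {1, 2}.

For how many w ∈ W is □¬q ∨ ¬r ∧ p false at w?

1

1: □¬q is F, ¬r ∧ p is F. ✗
2: □¬q is T, ¬r ∧ p is F. ✓
3: □¬q is T, ¬r ∧ p is F. ✓
Satisfying worlds: {2, 3}.
So □¬q ∨ ¬r ∧ p fails at the other 1 world.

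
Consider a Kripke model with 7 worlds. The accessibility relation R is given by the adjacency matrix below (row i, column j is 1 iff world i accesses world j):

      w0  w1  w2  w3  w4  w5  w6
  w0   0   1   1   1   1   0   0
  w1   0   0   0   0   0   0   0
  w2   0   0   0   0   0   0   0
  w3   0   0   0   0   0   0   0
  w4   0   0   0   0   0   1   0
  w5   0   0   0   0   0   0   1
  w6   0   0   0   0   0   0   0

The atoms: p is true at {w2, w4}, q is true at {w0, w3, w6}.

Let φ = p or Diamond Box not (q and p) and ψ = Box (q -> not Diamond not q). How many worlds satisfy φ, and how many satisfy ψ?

For p or Diamond Box not (q and p):
w0: p is F, Diamond Box not (q and p) is T. ✓
w1: p is F, Diamond Box not (q and p) is F. ✗
w2: p is T, Diamond Box not (q and p) is F. ✓
w3: p is F, Diamond Box not (q and p) is F. ✗
w4: p is T, Diamond Box not (q and p) is T. ✓
w5: p is F, Diamond Box not (q and p) is T. ✓
w6: p is F, Diamond Box not (q and p) is F. ✗
— 4 worlds.
For Box (q -> not Diamond not q):
w0: successors {w1, w2, w3, w4}; q -> not Diamond not q there: w1:T, w2:T, w3:T, w4:T. ✓
w1: no successors, so Box (q -> not Diamond not q) holds vacuously. ✓
w2: no successors, so Box (q -> not Diamond not q) holds vacuously. ✓
w3: no successors, so Box (q -> not Diamond not q) holds vacuously. ✓
w4: successors {w5}; q -> not Diamond not q there: w5:T. ✓
w5: successors {w6}; q -> not Diamond not q there: w6:T. ✓
w6: no successors, so Box (q -> not Diamond not q) holds vacuously. ✓
— 7 worlds.

4 and 7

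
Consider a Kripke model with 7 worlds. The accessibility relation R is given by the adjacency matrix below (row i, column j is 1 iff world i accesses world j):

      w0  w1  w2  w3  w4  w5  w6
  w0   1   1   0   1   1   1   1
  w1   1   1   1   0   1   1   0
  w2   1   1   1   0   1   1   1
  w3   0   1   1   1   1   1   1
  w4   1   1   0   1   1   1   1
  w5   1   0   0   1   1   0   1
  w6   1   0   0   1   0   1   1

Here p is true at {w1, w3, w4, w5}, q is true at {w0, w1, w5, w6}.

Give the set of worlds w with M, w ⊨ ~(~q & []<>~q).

{w0, w1, w5, w6}

w0: ~q & []<>~q is F. ✓
w1: ~q & []<>~q is F. ✓
w2: ~q & []<>~q is T. ✗
w3: ~q & []<>~q is T. ✗
w4: ~q & []<>~q is T. ✗
w5: ~q & []<>~q is F. ✓
w6: ~q & []<>~q is F. ✓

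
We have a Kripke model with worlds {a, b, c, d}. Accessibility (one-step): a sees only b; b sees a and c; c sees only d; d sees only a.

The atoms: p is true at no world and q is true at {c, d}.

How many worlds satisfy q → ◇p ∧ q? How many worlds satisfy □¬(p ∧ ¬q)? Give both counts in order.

For q → ◇p ∧ q:
a: q is F, ◇p ∧ q is F. ✓
b: q is F, ◇p ∧ q is F. ✓
c: q is T, ◇p ∧ q is F. ✗
d: q is T, ◇p ∧ q is F. ✗
— 2 worlds.
For □¬(p ∧ ¬q):
a: successors {b}; ¬(p ∧ ¬q) there: b:T. ✓
b: successors {a, c}; ¬(p ∧ ¬q) there: a:T, c:T. ✓
c: successors {d}; ¬(p ∧ ¬q) there: d:T. ✓
d: successors {a}; ¬(p ∧ ¬q) there: a:T. ✓
— 4 worlds.

2 and 4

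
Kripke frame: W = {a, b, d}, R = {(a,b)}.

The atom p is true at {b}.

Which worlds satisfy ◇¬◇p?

{a}

a: successors {b}; ¬◇p there: b:T. ✓
b: no successors, so ◇¬◇p fails. ✗
d: no successors, so ◇¬◇p fails. ✗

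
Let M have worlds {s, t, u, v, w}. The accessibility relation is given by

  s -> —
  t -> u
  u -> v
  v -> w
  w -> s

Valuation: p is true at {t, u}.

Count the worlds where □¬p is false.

s: no successors, so □¬p holds vacuously. ✓
t: successors {u}; ¬p there: u:F. ✗
u: successors {v}; ¬p there: v:T. ✓
v: successors {w}; ¬p there: w:T. ✓
w: successors {s}; ¬p there: s:T. ✓
Satisfying worlds: {s, u, v, w}.
So □¬p fails at the other 1 world.

1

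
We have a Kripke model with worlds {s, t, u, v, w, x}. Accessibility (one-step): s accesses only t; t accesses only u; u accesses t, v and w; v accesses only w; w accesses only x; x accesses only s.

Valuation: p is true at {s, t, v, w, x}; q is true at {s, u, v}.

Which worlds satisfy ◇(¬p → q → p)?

{s, u, v, w, x}

s: successors {t}; ¬p → q → p there: t:T. ✓
t: successors {u}; ¬p → q → p there: u:F. ✗
u: successors {t, v, w}; ¬p → q → p there: t:T, v:T, w:T. ✓
v: successors {w}; ¬p → q → p there: w:T. ✓
w: successors {x}; ¬p → q → p there: x:T. ✓
x: successors {s}; ¬p → q → p there: s:T. ✓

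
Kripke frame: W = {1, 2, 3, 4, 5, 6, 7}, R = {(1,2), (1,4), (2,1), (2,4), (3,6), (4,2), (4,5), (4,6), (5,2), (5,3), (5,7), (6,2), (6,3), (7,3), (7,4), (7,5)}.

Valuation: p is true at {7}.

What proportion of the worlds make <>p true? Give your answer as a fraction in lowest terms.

1/7

1: successors {2, 4}; p there: 2:F, 4:F. ✗
2: successors {1, 4}; p there: 1:F, 4:F. ✗
3: successors {6}; p there: 6:F. ✗
4: successors {2, 5, 6}; p there: 2:F, 5:F, 6:F. ✗
5: successors {2, 3, 7}; p there: 2:F, 3:F, 7:T. ✓
6: successors {2, 3}; p there: 2:F, 3:F. ✗
7: successors {3, 4, 5}; p there: 3:F, 4:F, 5:F. ✗
That's 1 of 7 worlds, so 1/7.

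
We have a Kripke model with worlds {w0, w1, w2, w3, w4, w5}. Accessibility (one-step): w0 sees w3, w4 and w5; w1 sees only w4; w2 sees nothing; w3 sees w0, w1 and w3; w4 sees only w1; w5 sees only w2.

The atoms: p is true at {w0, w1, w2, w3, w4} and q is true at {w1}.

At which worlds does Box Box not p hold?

{w2, w5}

w0: successors {w3, w4, w5}; Box not p there: w3:F, w4:F, w5:F. ✗
w1: successors {w4}; Box not p there: w4:F. ✗
w2: no successors, so Box Box not p holds vacuously. ✓
w3: successors {w0, w1, w3}; Box not p there: w0:F, w1:F, w3:F. ✗
w4: successors {w1}; Box not p there: w1:F. ✗
w5: successors {w2}; Box not p there: w2:T. ✓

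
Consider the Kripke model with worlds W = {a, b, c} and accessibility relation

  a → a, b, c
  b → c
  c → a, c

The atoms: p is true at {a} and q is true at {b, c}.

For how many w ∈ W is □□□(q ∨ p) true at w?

3

a: successors {a, b, c}; □□(q ∨ p) there: a:T, b:T, c:T. ✓
b: successors {c}; □□(q ∨ p) there: c:T. ✓
c: successors {a, c}; □□(q ∨ p) there: a:T, c:T. ✓
Satisfying worlds: {a, b, c}.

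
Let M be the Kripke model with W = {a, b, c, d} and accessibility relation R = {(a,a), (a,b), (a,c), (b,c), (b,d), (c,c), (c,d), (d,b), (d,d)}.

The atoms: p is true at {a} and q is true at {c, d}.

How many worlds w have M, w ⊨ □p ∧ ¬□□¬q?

a: □p is F, ¬□□¬q is T. ✗
b: □p is F, ¬□□¬q is T. ✗
c: □p is F, ¬□□¬q is T. ✗
d: □p is F, ¬□□¬q is T. ✗
Satisfying worlds: ∅.

0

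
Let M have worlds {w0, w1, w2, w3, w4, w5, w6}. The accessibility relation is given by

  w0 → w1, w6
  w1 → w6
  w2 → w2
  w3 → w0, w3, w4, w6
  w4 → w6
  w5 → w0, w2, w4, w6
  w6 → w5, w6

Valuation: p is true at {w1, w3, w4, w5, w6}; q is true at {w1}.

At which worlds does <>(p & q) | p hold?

{w0, w1, w3, w4, w5, w6}

w0: <>(p & q) is T, p is F. ✓
w1: <>(p & q) is F, p is T. ✓
w2: <>(p & q) is F, p is F. ✗
w3: <>(p & q) is F, p is T. ✓
w4: <>(p & q) is F, p is T. ✓
w5: <>(p & q) is F, p is T. ✓
w6: <>(p & q) is F, p is T. ✓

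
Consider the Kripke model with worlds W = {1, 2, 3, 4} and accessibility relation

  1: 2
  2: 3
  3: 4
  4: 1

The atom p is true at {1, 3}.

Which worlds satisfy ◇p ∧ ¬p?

1: ◇p is F, ¬p is F. ✗
2: ◇p is T, ¬p is T. ✓
3: ◇p is F, ¬p is F. ✗
4: ◇p is T, ¬p is T. ✓

{2, 4}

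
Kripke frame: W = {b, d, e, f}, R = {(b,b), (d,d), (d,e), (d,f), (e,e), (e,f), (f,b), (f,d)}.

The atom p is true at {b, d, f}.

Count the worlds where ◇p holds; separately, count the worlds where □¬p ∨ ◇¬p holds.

4 and 2

For ◇p:
b: successors {b}; p there: b:T. ✓
d: successors {d, e, f}; p there: d:T, e:F, f:T. ✓
e: successors {e, f}; p there: e:F, f:T. ✓
f: successors {b, d}; p there: b:T, d:T. ✓
— 4 worlds.
For □¬p ∨ ◇¬p:
b: □¬p is F, ◇¬p is F. ✗
d: □¬p is F, ◇¬p is T. ✓
e: □¬p is F, ◇¬p is T. ✓
f: □¬p is F, ◇¬p is F. ✗
— 2 worlds.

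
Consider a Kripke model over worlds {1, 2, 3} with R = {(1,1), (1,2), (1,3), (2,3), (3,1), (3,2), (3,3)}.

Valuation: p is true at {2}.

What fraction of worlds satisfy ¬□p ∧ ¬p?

2/3

1: ¬□p is T, ¬p is T. ✓
2: ¬□p is T, ¬p is F. ✗
3: ¬□p is T, ¬p is T. ✓
That's 2 of 3 worlds, so 2/3.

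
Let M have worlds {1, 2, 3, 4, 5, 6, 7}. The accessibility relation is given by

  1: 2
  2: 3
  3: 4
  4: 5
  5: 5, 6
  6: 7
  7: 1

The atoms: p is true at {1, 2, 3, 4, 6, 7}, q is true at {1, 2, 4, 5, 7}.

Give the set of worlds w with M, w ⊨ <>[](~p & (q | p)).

{3}

1: successors {2}; [](~p & (q | p)) there: 2:F. ✗
2: successors {3}; [](~p & (q | p)) there: 3:F. ✗
3: successors {4}; [](~p & (q | p)) there: 4:T. ✓
4: successors {5}; [](~p & (q | p)) there: 5:F. ✗
5: successors {5, 6}; [](~p & (q | p)) there: 5:F, 6:F. ✗
6: successors {7}; [](~p & (q | p)) there: 7:F. ✗
7: successors {1}; [](~p & (q | p)) there: 1:F. ✗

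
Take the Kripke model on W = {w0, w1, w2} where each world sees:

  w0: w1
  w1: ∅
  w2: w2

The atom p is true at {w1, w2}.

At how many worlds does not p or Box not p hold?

2

w0: not p is T, Box not p is F. ✓
w1: not p is F, Box not p is T. ✓
w2: not p is F, Box not p is F. ✗
Satisfying worlds: {w0, w1}.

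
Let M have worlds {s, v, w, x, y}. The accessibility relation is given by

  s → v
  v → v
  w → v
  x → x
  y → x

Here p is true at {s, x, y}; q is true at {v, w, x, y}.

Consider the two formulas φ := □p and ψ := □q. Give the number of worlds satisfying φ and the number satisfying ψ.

For □p:
s: successors {v}; p there: v:F. ✗
v: successors {v}; p there: v:F. ✗
w: successors {v}; p there: v:F. ✗
x: successors {x}; p there: x:T. ✓
y: successors {x}; p there: x:T. ✓
— 2 worlds.
For □q:
s: successors {v}; q there: v:T. ✓
v: successors {v}; q there: v:T. ✓
w: successors {v}; q there: v:T. ✓
x: successors {x}; q there: x:T. ✓
y: successors {x}; q there: x:T. ✓
— 5 worlds.

2 and 5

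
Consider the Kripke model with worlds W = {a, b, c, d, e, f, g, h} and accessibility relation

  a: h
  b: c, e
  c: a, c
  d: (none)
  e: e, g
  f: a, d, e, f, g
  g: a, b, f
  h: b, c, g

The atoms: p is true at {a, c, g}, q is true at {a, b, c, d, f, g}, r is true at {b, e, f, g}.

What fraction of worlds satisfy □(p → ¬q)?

1/4

a: successors {h}; p → ¬q there: h:T. ✓
b: successors {c, e}; p → ¬q there: c:F, e:T. ✗
c: successors {a, c}; p → ¬q there: a:F, c:F. ✗
d: no successors, so □(p → ¬q) holds vacuously. ✓
e: successors {e, g}; p → ¬q there: e:T, g:F. ✗
f: successors {a, d, e, f, g}; p → ¬q there: a:F, d:T, e:T, f:T, g:F. ✗
g: successors {a, b, f}; p → ¬q there: a:F, b:T, f:T. ✗
h: successors {b, c, g}; p → ¬q there: b:T, c:F, g:F. ✗
That's 2 of 8 worlds, so 2/8 = 1/4.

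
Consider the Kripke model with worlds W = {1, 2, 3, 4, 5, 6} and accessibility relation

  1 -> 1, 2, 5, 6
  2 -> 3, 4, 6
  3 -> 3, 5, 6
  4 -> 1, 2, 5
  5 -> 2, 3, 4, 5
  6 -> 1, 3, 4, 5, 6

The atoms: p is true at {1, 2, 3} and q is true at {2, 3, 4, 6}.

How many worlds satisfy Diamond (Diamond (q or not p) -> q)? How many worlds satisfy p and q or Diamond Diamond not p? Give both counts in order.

For Diamond (Diamond (q or not p) -> q):
1: successors {1, 2, 5, 6}; Diamond (q or not p) -> q there: 1:F, 2:T, 5:F, 6:T. ✓
2: successors {3, 4, 6}; Diamond (q or not p) -> q there: 3:T, 4:T, 6:T. ✓
3: successors {3, 5, 6}; Diamond (q or not p) -> q there: 3:T, 5:F, 6:T. ✓
4: successors {1, 2, 5}; Diamond (q or not p) -> q there: 1:F, 2:T, 5:F. ✓
5: successors {2, 3, 4, 5}; Diamond (q or not p) -> q there: 2:T, 3:T, 4:T, 5:F. ✓
6: successors {1, 3, 4, 5, 6}; Diamond (q or not p) -> q there: 1:F, 3:T, 4:T, 5:F, 6:T. ✓
— 6 worlds.
For p and q or Diamond Diamond not p:
1: p and q is F, Diamond Diamond not p is T. ✓
2: p and q is T, Diamond Diamond not p is T. ✓
3: p and q is T, Diamond Diamond not p is T. ✓
4: p and q is F, Diamond Diamond not p is T. ✓
5: p and q is F, Diamond Diamond not p is T. ✓
6: p and q is F, Diamond Diamond not p is T. ✓
— 6 worlds.

6 and 6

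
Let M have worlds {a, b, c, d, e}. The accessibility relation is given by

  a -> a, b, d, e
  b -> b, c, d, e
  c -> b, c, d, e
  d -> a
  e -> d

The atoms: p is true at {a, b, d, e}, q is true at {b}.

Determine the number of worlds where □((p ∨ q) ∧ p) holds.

a: successors {a, b, d, e}; (p ∨ q) ∧ p there: a:T, b:T, d:T, e:T. ✓
b: successors {b, c, d, e}; (p ∨ q) ∧ p there: b:T, c:F, d:T, e:T. ✗
c: successors {b, c, d, e}; (p ∨ q) ∧ p there: b:T, c:F, d:T, e:T. ✗
d: successors {a}; (p ∨ q) ∧ p there: a:T. ✓
e: successors {d}; (p ∨ q) ∧ p there: d:T. ✓
Satisfying worlds: {a, d, e}.

3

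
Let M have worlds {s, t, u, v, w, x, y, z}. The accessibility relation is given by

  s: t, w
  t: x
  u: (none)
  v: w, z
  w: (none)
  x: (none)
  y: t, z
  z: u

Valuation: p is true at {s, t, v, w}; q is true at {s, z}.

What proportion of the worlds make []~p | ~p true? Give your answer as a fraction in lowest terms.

s: []~p is F, ~p is F. ✗
t: []~p is T, ~p is F. ✓
u: []~p is T, ~p is T. ✓
v: []~p is F, ~p is F. ✗
w: []~p is T, ~p is F. ✓
x: []~p is T, ~p is T. ✓
y: []~p is F, ~p is T. ✓
z: []~p is T, ~p is T. ✓
That's 6 of 8 worlds, so 6/8 = 3/4.

3/4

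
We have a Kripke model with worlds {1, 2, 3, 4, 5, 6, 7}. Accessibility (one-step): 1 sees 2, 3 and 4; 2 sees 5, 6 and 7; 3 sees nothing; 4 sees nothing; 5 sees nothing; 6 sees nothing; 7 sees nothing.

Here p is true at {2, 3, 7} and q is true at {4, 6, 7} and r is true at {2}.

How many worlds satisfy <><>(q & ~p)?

1: successors {2, 3, 4}; <>(q & ~p) there: 2:T, 3:F, 4:F. ✓
2: successors {5, 6, 7}; <>(q & ~p) there: 5:F, 6:F, 7:F. ✗
3: no successors, so <><>(q & ~p) fails. ✗
4: no successors, so <><>(q & ~p) fails. ✗
5: no successors, so <><>(q & ~p) fails. ✗
6: no successors, so <><>(q & ~p) fails. ✗
7: no successors, so <><>(q & ~p) fails. ✗
Satisfying worlds: {1}.

1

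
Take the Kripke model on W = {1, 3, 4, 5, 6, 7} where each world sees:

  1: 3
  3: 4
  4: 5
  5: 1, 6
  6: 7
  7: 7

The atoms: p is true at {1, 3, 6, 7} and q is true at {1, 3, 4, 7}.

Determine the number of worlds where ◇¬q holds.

2

1: successors {3}; ¬q there: 3:F. ✗
3: successors {4}; ¬q there: 4:F. ✗
4: successors {5}; ¬q there: 5:T. ✓
5: successors {1, 6}; ¬q there: 1:F, 6:T. ✓
6: successors {7}; ¬q there: 7:F. ✗
7: successors {7}; ¬q there: 7:F. ✗
Satisfying worlds: {4, 5}.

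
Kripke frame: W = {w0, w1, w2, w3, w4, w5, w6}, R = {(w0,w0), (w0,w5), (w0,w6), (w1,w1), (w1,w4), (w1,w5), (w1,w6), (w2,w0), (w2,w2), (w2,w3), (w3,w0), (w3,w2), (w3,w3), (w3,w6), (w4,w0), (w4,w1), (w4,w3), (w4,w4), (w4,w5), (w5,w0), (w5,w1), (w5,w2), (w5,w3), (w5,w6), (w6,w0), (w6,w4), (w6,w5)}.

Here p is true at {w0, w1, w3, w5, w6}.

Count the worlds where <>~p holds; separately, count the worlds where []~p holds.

6 and 0

For <>~p:
w0: successors {w0, w5, w6}; ~p there: w0:F, w5:F, w6:F. ✗
w1: successors {w1, w4, w5, w6}; ~p there: w1:F, w4:T, w5:F, w6:F. ✓
w2: successors {w0, w2, w3}; ~p there: w0:F, w2:T, w3:F. ✓
w3: successors {w0, w2, w3, w6}; ~p there: w0:F, w2:T, w3:F, w6:F. ✓
w4: successors {w0, w1, w3, w4, w5}; ~p there: w0:F, w1:F, w3:F, w4:T, w5:F. ✓
w5: successors {w0, w1, w2, w3, w6}; ~p there: w0:F, w1:F, w2:T, w3:F, w6:F. ✓
w6: successors {w0, w4, w5}; ~p there: w0:F, w4:T, w5:F. ✓
— 6 worlds.
For []~p:
w0: successors {w0, w5, w6}; ~p there: w0:F, w5:F, w6:F. ✗
w1: successors {w1, w4, w5, w6}; ~p there: w1:F, w4:T, w5:F, w6:F. ✗
w2: successors {w0, w2, w3}; ~p there: w0:F, w2:T, w3:F. ✗
w3: successors {w0, w2, w3, w6}; ~p there: w0:F, w2:T, w3:F, w6:F. ✗
w4: successors {w0, w1, w3, w4, w5}; ~p there: w0:F, w1:F, w3:F, w4:T, w5:F. ✗
w5: successors {w0, w1, w2, w3, w6}; ~p there: w0:F, w1:F, w2:T, w3:F, w6:F. ✗
w6: successors {w0, w4, w5}; ~p there: w0:F, w4:T, w5:F. ✗
— 0 worlds.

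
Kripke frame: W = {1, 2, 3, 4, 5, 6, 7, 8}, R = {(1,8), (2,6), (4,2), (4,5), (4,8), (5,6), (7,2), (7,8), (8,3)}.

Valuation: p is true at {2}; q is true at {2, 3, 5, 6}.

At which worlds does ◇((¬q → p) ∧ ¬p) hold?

{2, 4, 5, 8}

1: successors {8}; (¬q → p) ∧ ¬p there: 8:F. ✗
2: successors {6}; (¬q → p) ∧ ¬p there: 6:T. ✓
3: no successors, so ◇((¬q → p) ∧ ¬p) fails. ✗
4: successors {2, 5, 8}; (¬q → p) ∧ ¬p there: 2:F, 5:T, 8:F. ✓
5: successors {6}; (¬q → p) ∧ ¬p there: 6:T. ✓
6: no successors, so ◇((¬q → p) ∧ ¬p) fails. ✗
7: successors {2, 8}; (¬q → p) ∧ ¬p there: 2:F, 8:F. ✗
8: successors {3}; (¬q → p) ∧ ¬p there: 3:T. ✓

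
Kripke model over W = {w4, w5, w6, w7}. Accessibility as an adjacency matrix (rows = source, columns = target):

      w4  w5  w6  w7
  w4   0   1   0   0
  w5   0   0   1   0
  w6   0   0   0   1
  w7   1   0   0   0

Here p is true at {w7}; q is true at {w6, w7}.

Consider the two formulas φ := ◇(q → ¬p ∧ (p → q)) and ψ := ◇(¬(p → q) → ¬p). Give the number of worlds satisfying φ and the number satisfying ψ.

For ◇(q → ¬p ∧ (p → q)):
w4: successors {w5}; q → ¬p ∧ (p → q) there: w5:T. ✓
w5: successors {w6}; q → ¬p ∧ (p → q) there: w6:T. ✓
w6: successors {w7}; q → ¬p ∧ (p → q) there: w7:F. ✗
w7: successors {w4}; q → ¬p ∧ (p → q) there: w4:T. ✓
— 3 worlds.
For ◇(¬(p → q) → ¬p):
w4: successors {w5}; ¬(p → q) → ¬p there: w5:T. ✓
w5: successors {w6}; ¬(p → q) → ¬p there: w6:T. ✓
w6: successors {w7}; ¬(p → q) → ¬p there: w7:T. ✓
w7: successors {w4}; ¬(p → q) → ¬p there: w4:T. ✓
— 4 worlds.

3 and 4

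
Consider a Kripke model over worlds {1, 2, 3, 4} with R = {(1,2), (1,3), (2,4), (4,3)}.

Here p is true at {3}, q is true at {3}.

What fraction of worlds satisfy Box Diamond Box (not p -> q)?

1/2

1: successors {2, 3}; Diamond Box (not p -> q) there: 2:T, 3:F. ✗
2: successors {4}; Diamond Box (not p -> q) there: 4:T. ✓
3: no successors, so Box Diamond Box (not p -> q) holds vacuously. ✓
4: successors {3}; Diamond Box (not p -> q) there: 3:F. ✗
That's 2 of 4 worlds, so 2/4 = 1/2.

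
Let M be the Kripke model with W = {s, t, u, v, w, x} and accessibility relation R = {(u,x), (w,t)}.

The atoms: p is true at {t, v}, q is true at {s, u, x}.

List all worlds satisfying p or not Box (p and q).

s: p is F, not Box (p and q) is F. ✗
t: p is T, not Box (p and q) is F. ✓
u: p is F, not Box (p and q) is T. ✓
v: p is T, not Box (p and q) is F. ✓
w: p is F, not Box (p and q) is T. ✓
x: p is F, not Box (p and q) is F. ✗

{t, u, v, w}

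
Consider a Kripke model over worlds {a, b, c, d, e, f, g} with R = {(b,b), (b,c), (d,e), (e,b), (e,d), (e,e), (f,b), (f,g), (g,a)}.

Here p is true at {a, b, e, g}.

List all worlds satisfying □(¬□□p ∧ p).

{a, c, d}

a: no successors, so □(¬□□p ∧ p) holds vacuously. ✓
b: successors {b, c}; ¬□□p ∧ p there: b:T, c:F. ✗
c: no successors, so □(¬□□p ∧ p) holds vacuously. ✓
d: successors {e}; ¬□□p ∧ p there: e:T. ✓
e: successors {b, d, e}; ¬□□p ∧ p there: b:T, d:F, e:T. ✗
f: successors {b, g}; ¬□□p ∧ p there: b:T, g:F. ✗
g: successors {a}; ¬□□p ∧ p there: a:F. ✗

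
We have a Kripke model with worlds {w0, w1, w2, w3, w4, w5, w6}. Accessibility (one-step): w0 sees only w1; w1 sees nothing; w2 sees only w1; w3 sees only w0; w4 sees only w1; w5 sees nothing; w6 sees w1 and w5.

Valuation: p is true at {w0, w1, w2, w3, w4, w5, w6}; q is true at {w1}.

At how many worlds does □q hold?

5

w0: successors {w1}; q there: w1:T. ✓
w1: no successors, so □q holds vacuously. ✓
w2: successors {w1}; q there: w1:T. ✓
w3: successors {w0}; q there: w0:F. ✗
w4: successors {w1}; q there: w1:T. ✓
w5: no successors, so □q holds vacuously. ✓
w6: successors {w1, w5}; q there: w1:T, w5:F. ✗
Satisfying worlds: {w0, w1, w2, w4, w5}.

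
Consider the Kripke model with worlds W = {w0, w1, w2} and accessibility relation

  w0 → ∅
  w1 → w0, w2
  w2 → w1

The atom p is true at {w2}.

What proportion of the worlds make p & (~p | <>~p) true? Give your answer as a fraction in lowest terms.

1/3

w0: p is F, ~p | <>~p is T. ✗
w1: p is F, ~p | <>~p is T. ✗
w2: p is T, ~p | <>~p is T. ✓
That's 1 of 3 worlds, so 1/3.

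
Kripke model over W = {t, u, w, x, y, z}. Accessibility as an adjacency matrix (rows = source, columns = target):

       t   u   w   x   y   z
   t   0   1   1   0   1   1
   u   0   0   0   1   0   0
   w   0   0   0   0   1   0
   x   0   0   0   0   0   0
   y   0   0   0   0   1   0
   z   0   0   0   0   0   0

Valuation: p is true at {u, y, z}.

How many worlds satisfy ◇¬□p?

t: successors {u, w, y, z}; ¬□p there: u:T, w:F, y:F, z:F. ✓
u: successors {x}; ¬□p there: x:F. ✗
w: successors {y}; ¬□p there: y:F. ✗
x: no successors, so ◇¬□p fails. ✗
y: successors {y}; ¬□p there: y:F. ✗
z: no successors, so ◇¬□p fails. ✗
Satisfying worlds: {t}.

1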